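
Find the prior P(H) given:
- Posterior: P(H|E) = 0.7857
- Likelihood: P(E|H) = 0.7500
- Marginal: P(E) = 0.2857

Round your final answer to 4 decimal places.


From Bayes' theorem: P(H|E) = P(E|H) × P(H) / P(E)

Rearranging for P(H):
P(H) = P(H|E) × P(E) / P(E|H)
     = 0.7857 × 0.2857 / 0.7500
     = 0.22447449 / 0.7500
     = 0.2993


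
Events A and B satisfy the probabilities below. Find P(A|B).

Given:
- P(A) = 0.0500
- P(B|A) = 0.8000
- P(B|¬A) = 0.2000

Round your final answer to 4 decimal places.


Bayes' theorem: P(A|B) = P(B|A) × P(A) / P(B)

Step 1: Calculate P(B) using law of total probability
P(B) = P(B|A)P(A) + P(B|¬A)P(¬A)
     = 0.8000 × 0.0500 + 0.2000 × 0.9500
     = 0.04000000 + 0.19000000
     = 0.23000000

Step 2: Apply Bayes' theorem
P(A|B) = P(B|A) × P(A) / P(B)
       = 0.04000000 / 0.23000000
       = 0.1739


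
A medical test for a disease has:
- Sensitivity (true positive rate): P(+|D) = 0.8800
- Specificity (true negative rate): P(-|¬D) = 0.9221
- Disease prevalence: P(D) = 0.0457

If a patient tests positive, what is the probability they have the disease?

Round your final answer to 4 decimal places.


Let D = has disease, + = positive test

Given:
- P(D) = 0.0457 (prevalence)
- P(+|D) = 0.8800 (sensitivity)
- P(-|¬D) = 0.9221 (specificity)
- P(+|¬D) = 0.0779 (false positive rate = 1 - specificity)

Step 1: Find P(+)
P(+) = P(+|D)P(D) + P(+|¬D)P(¬D)
     = 0.8800 × 0.0457 + 0.0779 × 0.9543
     = 0.04021600 + 0.07433997
     = 0.11455597

Step 2: Apply Bayes' theorem for P(D|+)
P(D|+) = P(+|D)P(D) / P(+)
       = 0.04021600 / 0.11455597
       = 0.3511


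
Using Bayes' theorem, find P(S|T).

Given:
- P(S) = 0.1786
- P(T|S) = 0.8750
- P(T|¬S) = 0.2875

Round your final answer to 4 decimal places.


Bayes' theorem: P(S|T) = P(T|S) × P(S) / P(T)

Step 1: Calculate P(T) using law of total probability
P(T) = P(T|S)P(S) + P(T|¬S)P(¬S)
     = 0.8750 × 0.1786 + 0.2875 × 0.8214
     = 0.15627500 + 0.23615250
     = 0.39242750

Step 2: Apply Bayes' theorem
P(S|T) = P(T|S) × P(S) / P(T)
       = 0.15627500 / 0.39242750
       = 0.3982


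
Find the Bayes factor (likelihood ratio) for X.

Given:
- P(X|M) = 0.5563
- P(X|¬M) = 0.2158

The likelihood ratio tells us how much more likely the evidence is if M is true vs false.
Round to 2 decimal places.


Likelihood Ratio (LR) = P(X|M) / P(X|¬M)

LR = 0.5563 / 0.2158
   = 2.58

The evidence is 2.58 times more likely if M is true than if M is false.
Since LR > 1, the evidence supports M over ¬M.


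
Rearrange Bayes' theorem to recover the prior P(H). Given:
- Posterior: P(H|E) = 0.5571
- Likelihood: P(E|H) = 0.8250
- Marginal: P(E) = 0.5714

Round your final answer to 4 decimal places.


From Bayes' theorem: P(H|E) = P(E|H) × P(H) / P(E)

Rearranging for P(H):
P(H) = P(H|E) × P(E) / P(E|H)
     = 0.5571 × 0.5714 / 0.8250
     = 0.31832694 / 0.8250
     = 0.3859


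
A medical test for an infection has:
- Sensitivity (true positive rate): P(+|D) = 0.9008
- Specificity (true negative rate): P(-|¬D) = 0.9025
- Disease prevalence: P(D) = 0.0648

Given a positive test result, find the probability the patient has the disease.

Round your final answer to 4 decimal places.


Let D = has disease, + = positive test

Given:
- P(D) = 0.0648 (prevalence)
- P(+|D) = 0.9008 (sensitivity)
- P(-|¬D) = 0.9025 (specificity)
- P(+|¬D) = 0.0975 (false positive rate = 1 - specificity)

Step 1: Find P(+)
P(+) = P(+|D)P(D) + P(+|¬D)P(¬D)
     = 0.9008 × 0.0648 + 0.0975 × 0.9352
     = 0.05837184 + 0.09118200
     = 0.14955384

Step 2: Apply Bayes' theorem for P(D|+)
P(D|+) = P(+|D)P(D) / P(+)
       = 0.05837184 / 0.14955384
       = 0.3903


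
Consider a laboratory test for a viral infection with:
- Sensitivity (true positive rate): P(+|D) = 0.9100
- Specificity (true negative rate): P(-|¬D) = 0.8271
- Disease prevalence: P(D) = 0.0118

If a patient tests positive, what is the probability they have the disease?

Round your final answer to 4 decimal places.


Let D = has disease, + = positive test

Given:
- P(D) = 0.0118 (prevalence)
- P(+|D) = 0.9100 (sensitivity)
- P(-|¬D) = 0.8271 (specificity)
- P(+|¬D) = 0.1729 (false positive rate = 1 - specificity)

Step 1: Find P(+)
P(+) = P(+|D)P(D) + P(+|¬D)P(¬D)
     = 0.9100 × 0.0118 + 0.1729 × 0.9882
     = 0.01073800 + 0.17085978
     = 0.18159778

Step 2: Apply Bayes' theorem for P(D|+)
P(D|+) = P(+|D)P(D) / P(+)
       = 0.01073800 / 0.18159778
       = 0.0591


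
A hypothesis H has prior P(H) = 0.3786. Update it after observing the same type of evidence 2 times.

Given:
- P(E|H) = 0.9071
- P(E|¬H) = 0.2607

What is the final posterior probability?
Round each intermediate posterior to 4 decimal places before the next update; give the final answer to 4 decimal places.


Sequential Bayesian updating:

Initial prior: P(H) = 0.3786

Update 1:
  P(E) = 0.9071 × 0.3786 + 0.2607 × 0.6214 = 0.34342806 + 0.16199898 = 0.50542704
  P(H|E) = 0.34342806 / 0.50542704 = 0.6795

Update 2:
  P(E) = 0.9071 × 0.6795 + 0.2607 × 0.3205 = 0.61637445 + 0.08355435 = 0.69992880
  P(H|E) = 0.61637445 / 0.69992880 = 0.8806

Final posterior: 0.8806


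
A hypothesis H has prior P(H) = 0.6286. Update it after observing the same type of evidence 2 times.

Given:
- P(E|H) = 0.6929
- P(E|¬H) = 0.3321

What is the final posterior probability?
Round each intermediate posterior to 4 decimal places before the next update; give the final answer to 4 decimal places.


Sequential Bayesian updating:

Initial prior: P(H) = 0.6286

Update 1:
  P(E) = 0.6929 × 0.6286 + 0.3321 × 0.3714 = 0.43555694 + 0.12334194 = 0.55889888
  P(H|E) = 0.43555694 / 0.55889888 = 0.7793

Update 2:
  P(E) = 0.6929 × 0.7793 + 0.3321 × 0.2207 = 0.53997697 + 0.07329447 = 0.61327144
  P(H|E) = 0.53997697 / 0.61327144 = 0.8805

Final posterior: 0.8805


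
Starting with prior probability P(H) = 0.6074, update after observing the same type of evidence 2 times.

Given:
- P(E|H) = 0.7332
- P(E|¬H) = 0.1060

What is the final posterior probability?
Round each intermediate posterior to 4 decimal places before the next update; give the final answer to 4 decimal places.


Sequential Bayesian updating:

Initial prior: P(H) = 0.6074

Update 1:
  P(E) = 0.7332 × 0.6074 + 0.1060 × 0.3926 = 0.44534568 + 0.04161560 = 0.48696128
  P(H|E) = 0.44534568 / 0.48696128 = 0.9145

Update 2:
  P(E) = 0.7332 × 0.9145 + 0.1060 × 0.0855 = 0.67051140 + 0.00906300 = 0.67957440
  P(H|E) = 0.67051140 / 0.67957440 = 0.9867

Final posterior: 0.9867


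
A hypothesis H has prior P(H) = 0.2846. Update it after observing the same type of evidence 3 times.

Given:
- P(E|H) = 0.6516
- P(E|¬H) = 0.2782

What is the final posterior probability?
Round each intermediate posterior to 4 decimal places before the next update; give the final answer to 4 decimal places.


Sequential Bayesian updating:

Initial prior: P(H) = 0.2846

Update 1:
  P(E) = 0.6516 × 0.2846 + 0.2782 × 0.7154 = 0.18544536 + 0.19902428 = 0.38446964
  P(H|E) = 0.18544536 / 0.38446964 = 0.4823

Update 2:
  P(E) = 0.6516 × 0.4823 + 0.2782 × 0.5177 = 0.31426668 + 0.14402414 = 0.45829082
  P(H|E) = 0.31426668 / 0.45829082 = 0.6857

Update 3:
  P(E) = 0.6516 × 0.6857 + 0.2782 × 0.3143 = 0.44680212 + 0.08743826 = 0.53424038
  P(H|E) = 0.44680212 / 0.53424038 = 0.8363

Final posterior: 0.8363


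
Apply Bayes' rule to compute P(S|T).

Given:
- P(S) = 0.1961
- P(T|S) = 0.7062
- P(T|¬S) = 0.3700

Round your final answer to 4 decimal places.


Bayes' theorem: P(S|T) = P(T|S) × P(S) / P(T)

Step 1: Calculate P(T) using law of total probability
P(T) = P(T|S)P(S) + P(T|¬S)P(¬S)
     = 0.7062 × 0.1961 + 0.3700 × 0.8039
     = 0.13848582 + 0.29744300
     = 0.43592882

Step 2: Apply Bayes' theorem
P(S|T) = P(T|S) × P(S) / P(T)
       = 0.13848582 / 0.43592882
       = 0.3177


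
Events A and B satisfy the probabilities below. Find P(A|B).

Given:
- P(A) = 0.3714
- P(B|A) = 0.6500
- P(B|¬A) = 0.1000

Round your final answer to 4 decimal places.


Bayes' theorem: P(A|B) = P(B|A) × P(A) / P(B)

Step 1: Calculate P(B) using law of total probability
P(B) = P(B|A)P(A) + P(B|¬A)P(¬A)
     = 0.6500 × 0.3714 + 0.1000 × 0.6286
     = 0.24141000 + 0.06286000
     = 0.30427000

Step 2: Apply Bayes' theorem
P(A|B) = P(B|A) × P(A) / P(B)
       = 0.24141000 / 0.30427000
       = 0.7934


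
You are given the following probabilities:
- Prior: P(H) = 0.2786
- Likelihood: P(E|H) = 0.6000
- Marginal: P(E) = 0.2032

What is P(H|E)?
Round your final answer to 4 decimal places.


Using Bayes' theorem:

P(H|E) = P(E|H) × P(H) / P(E)
       = 0.6000 × 0.2786 / 0.2032
       = 0.16716000 / 0.2032
       = 0.8226

The evidence strengthens our belief in H.
Prior: 0.2786 → Posterior: 0.8226


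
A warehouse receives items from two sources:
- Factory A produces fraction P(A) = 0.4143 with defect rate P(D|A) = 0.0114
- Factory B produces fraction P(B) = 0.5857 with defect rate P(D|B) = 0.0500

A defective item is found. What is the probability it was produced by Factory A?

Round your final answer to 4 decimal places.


Let A = from Factory A, D = defective

Given:
- P(A) = 0.4143, P(B) = 0.5857
- P(D|A) = 0.0114, P(D|B) = 0.0500

Step 1: Find P(D)
P(D) = P(D|A)P(A) + P(D|B)P(B)
     = 0.0114 × 0.4143 + 0.0500 × 0.5857
     = 0.00472302 + 0.02928500
     = 0.03400802

Step 2: Apply Bayes' theorem
P(A|D) = P(D|A)P(A) / P(D)
       = 0.00472302 / 0.03400802
       = 0.1389


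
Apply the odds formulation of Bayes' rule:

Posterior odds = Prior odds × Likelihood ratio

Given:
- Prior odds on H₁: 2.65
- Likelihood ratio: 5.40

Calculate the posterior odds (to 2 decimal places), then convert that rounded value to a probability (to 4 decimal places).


Step 1: Calculate posterior odds
Posterior odds = Prior odds × LR
               = 2.65 × 5.40
               = 14.31

Step 2: Convert to probability
P(H₁|E) = Posterior odds / (1 + Posterior odds)
       = 14.31 / (1 + 14.31)
       = 14.31 / 15.31
       = 0.9347

The evidence increased P(H₁) from 0.7260 to 0.9347.


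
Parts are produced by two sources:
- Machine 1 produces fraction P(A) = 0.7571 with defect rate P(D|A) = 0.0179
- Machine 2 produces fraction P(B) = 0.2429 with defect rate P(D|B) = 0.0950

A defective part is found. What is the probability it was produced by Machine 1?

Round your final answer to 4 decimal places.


Let A = from Machine 1, D = defective

Given:
- P(A) = 0.7571, P(B) = 0.2429
- P(D|A) = 0.0179, P(D|B) = 0.0950

Step 1: Find P(D)
P(D) = P(D|A)P(A) + P(D|B)P(B)
     = 0.0179 × 0.7571 + 0.0950 × 0.2429
     = 0.01355209 + 0.02307550
     = 0.03662759

Step 2: Apply Bayes' theorem
P(A|D) = P(D|A)P(A) / P(D)
       = 0.01355209 / 0.03662759
       = 0.3700


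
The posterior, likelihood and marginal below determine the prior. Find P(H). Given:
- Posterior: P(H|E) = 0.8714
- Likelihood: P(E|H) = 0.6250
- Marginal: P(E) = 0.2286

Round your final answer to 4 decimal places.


From Bayes' theorem: P(H|E) = P(E|H) × P(H) / P(E)

Rearranging for P(H):
P(H) = P(H|E) × P(E) / P(E|H)
     = 0.8714 × 0.2286 / 0.6250
     = 0.19920204 / 0.6250
     = 0.3187


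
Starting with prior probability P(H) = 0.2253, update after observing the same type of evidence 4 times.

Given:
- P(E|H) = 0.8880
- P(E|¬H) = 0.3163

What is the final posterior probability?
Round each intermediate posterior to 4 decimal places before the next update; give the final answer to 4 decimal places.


Sequential Bayesian updating:

Initial prior: P(H) = 0.2253

Update 1:
  P(E) = 0.8880 × 0.2253 + 0.3163 × 0.7747 = 0.20006640 + 0.24503761 = 0.44510401
  P(H|E) = 0.20006640 / 0.44510401 = 0.4495

Update 2:
  P(E) = 0.8880 × 0.4495 + 0.3163 × 0.5505 = 0.39915600 + 0.17412315 = 0.57327915
  P(H|E) = 0.39915600 / 0.57327915 = 0.6963

Update 3:
  P(E) = 0.8880 × 0.6963 + 0.3163 × 0.3037 = 0.61831440 + 0.09606031 = 0.71437471
  P(H|E) = 0.61831440 / 0.71437471 = 0.8655

Update 4:
  P(E) = 0.8880 × 0.8655 + 0.3163 × 0.1345 = 0.76856400 + 0.04254235 = 0.81110635
  P(H|E) = 0.76856400 / 0.81110635 = 0.9476

Final posterior: 0.9476


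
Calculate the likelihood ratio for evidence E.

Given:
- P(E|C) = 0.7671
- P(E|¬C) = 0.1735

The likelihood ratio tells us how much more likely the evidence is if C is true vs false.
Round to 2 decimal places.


Likelihood Ratio (LR) = P(E|C) / P(E|¬C)

LR = 0.7671 / 0.1735
   = 4.42

The evidence is 4.42 times more likely if C is true than if C is false.
Because LR exceeds 1, E is evidence for C.


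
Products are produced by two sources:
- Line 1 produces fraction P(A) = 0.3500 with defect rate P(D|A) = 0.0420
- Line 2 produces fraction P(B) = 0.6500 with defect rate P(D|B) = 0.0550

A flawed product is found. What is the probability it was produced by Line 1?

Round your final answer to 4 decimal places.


Let A = from Line 1, D = flawed

Given:
- P(A) = 0.3500, P(B) = 0.6500
- P(D|A) = 0.0420, P(D|B) = 0.0550

Step 1: Find P(D)
P(D) = P(D|A)P(A) + P(D|B)P(B)
     = 0.0420 × 0.3500 + 0.0550 × 0.6500
     = 0.01470000 + 0.03575000
     = 0.05045000

Step 2: Apply Bayes' theorem
P(A|D) = P(D|A)P(A) / P(D)
       = 0.01470000 / 0.05045000
       = 0.2914


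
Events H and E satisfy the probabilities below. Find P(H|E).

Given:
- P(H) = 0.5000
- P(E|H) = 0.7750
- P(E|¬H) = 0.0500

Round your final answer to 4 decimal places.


Bayes' theorem: P(H|E) = P(E|H) × P(H) / P(E)

Step 1: Calculate P(E) using law of total probability
P(E) = P(E|H)P(H) + P(E|¬H)P(¬H)
     = 0.7750 × 0.5000 + 0.0500 × 0.5000
     = 0.38750000 + 0.02500000
     = 0.41250000

Step 2: Apply Bayes' theorem
P(H|E) = P(E|H) × P(H) / P(E)
       = 0.38750000 / 0.41250000
       = 0.9394


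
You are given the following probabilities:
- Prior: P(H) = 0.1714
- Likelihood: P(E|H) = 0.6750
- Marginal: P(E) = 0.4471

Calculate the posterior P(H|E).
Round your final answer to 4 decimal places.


Using Bayes' theorem:

P(H|E) = P(E|H) × P(H) / P(E)
       = 0.6750 × 0.1714 / 0.4471
       = 0.11569500 / 0.4471
       = 0.2588

The evidence strengthens our belief in H.
Prior: 0.1714 → Posterior: 0.2588


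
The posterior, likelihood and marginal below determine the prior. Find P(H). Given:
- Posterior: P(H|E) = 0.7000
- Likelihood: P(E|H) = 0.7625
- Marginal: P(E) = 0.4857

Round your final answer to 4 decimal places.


From Bayes' theorem: P(H|E) = P(E|H) × P(H) / P(E)

Rearranging for P(H):
P(H) = P(H|E) × P(E) / P(E|H)
     = 0.7000 × 0.4857 / 0.7625
     = 0.33999000 / 0.7625
     = 0.4459


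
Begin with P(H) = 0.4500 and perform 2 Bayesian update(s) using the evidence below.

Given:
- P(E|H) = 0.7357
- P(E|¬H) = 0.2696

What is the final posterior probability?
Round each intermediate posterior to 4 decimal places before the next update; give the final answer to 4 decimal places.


Sequential Bayesian updating:

Initial prior: P(H) = 0.4500

Update 1:
  P(E) = 0.7357 × 0.4500 + 0.2696 × 0.5500 = 0.33106500 + 0.14828000 = 0.47934500
  P(H|E) = 0.33106500 / 0.47934500 = 0.6907

Update 2:
  P(E) = 0.7357 × 0.6907 + 0.2696 × 0.3093 = 0.50814799 + 0.08338728 = 0.59153527
  P(H|E) = 0.50814799 / 0.59153527 = 0.8590

Final posterior: 0.8590


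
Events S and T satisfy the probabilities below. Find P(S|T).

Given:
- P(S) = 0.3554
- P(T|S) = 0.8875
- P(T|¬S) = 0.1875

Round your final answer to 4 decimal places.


Bayes' theorem: P(S|T) = P(T|S) × P(S) / P(T)

Step 1: Calculate P(T) using law of total probability
P(T) = P(T|S)P(S) + P(T|¬S)P(¬S)
     = 0.8875 × 0.3554 + 0.1875 × 0.6446
     = 0.31541750 + 0.12086250
     = 0.43628000

Step 2: Apply Bayes' theorem
P(S|T) = P(T|S) × P(S) / P(T)
       = 0.31541750 / 0.43628000
       = 0.7230


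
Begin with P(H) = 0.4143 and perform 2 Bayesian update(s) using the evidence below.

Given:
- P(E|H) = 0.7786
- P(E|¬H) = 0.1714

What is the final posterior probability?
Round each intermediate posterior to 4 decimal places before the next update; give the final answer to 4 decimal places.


Sequential Bayesian updating:

Initial prior: P(H) = 0.4143

Update 1:
  P(E) = 0.7786 × 0.4143 + 0.1714 × 0.5857 = 0.32257398 + 0.10038898 = 0.42296296
  P(H|E) = 0.32257398 / 0.42296296 = 0.7627

Update 2:
  P(E) = 0.7786 × 0.7627 + 0.1714 × 0.2373 = 0.59383822 + 0.04067322 = 0.63451144
  P(H|E) = 0.59383822 / 0.63451144 = 0.9359

Final posterior: 0.9359


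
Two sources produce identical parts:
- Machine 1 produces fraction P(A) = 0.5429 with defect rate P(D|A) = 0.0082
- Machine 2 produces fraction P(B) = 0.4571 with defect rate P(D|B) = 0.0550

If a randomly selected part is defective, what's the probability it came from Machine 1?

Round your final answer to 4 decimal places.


Let A = from Machine 1, D = defective

Given:
- P(A) = 0.5429, P(B) = 0.4571
- P(D|A) = 0.0082, P(D|B) = 0.0550

Step 1: Find P(D)
P(D) = P(D|A)P(A) + P(D|B)P(B)
     = 0.0082 × 0.5429 + 0.0550 × 0.4571
     = 0.00445178 + 0.02514050
     = 0.02959228

Step 2: Apply Bayes' theorem
P(A|D) = P(D|A)P(A) / P(D)
       = 0.00445178 / 0.02959228
       = 0.1504


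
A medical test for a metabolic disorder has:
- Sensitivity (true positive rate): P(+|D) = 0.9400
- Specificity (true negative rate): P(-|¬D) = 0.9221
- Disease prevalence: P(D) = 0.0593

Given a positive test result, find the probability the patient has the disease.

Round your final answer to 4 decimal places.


Let D = has disease, + = positive test

Given:
- P(D) = 0.0593 (prevalence)
- P(+|D) = 0.9400 (sensitivity)
- P(-|¬D) = 0.9221 (specificity)
- P(+|¬D) = 0.0779 (false positive rate = 1 - specificity)

Step 1: Find P(+)
P(+) = P(+|D)P(D) + P(+|¬D)P(¬D)
     = 0.9400 × 0.0593 + 0.0779 × 0.9407
     = 0.05574200 + 0.07328053
     = 0.12902253

Step 2: Apply Bayes' theorem for P(D|+)
P(D|+) = P(+|D)P(D) / P(+)
       = 0.05574200 / 0.12902253
       = 0.4320


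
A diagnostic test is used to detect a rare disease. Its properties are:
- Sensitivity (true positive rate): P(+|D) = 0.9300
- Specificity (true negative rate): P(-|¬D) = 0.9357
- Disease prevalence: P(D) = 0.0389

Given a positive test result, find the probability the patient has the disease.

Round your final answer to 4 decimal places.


Let D = has disease, + = positive test

Given:
- P(D) = 0.0389 (prevalence)
- P(+|D) = 0.9300 (sensitivity)
- P(-|¬D) = 0.9357 (specificity)
- P(+|¬D) = 0.0643 (false positive rate = 1 - specificity)

Step 1: Find P(+)
P(+) = P(+|D)P(D) + P(+|¬D)P(¬D)
     = 0.9300 × 0.0389 + 0.0643 × 0.9611
     = 0.03617700 + 0.06179873
     = 0.09797573

Step 2: Apply Bayes' theorem for P(D|+)
P(D|+) = P(+|D)P(D) / P(+)
       = 0.03617700 / 0.09797573
       = 0.3692


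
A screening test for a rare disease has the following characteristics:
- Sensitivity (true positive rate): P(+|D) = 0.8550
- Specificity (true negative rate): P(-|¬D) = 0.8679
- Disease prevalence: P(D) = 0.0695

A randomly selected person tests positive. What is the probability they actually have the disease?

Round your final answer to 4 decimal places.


Let D = has disease, + = positive test

Given:
- P(D) = 0.0695 (prevalence)
- P(+|D) = 0.8550 (sensitivity)
- P(-|¬D) = 0.8679 (specificity)
- P(+|¬D) = 0.1321 (false positive rate = 1 - specificity)

Step 1: Find P(+)
P(+) = P(+|D)P(D) + P(+|¬D)P(¬D)
     = 0.8550 × 0.0695 + 0.1321 × 0.9305
     = 0.05942250 + 0.12291905
     = 0.18234155

Step 2: Apply Bayes' theorem for P(D|+)
P(D|+) = P(+|D)P(D) / P(+)
       = 0.05942250 / 0.18234155
       = 0.3259


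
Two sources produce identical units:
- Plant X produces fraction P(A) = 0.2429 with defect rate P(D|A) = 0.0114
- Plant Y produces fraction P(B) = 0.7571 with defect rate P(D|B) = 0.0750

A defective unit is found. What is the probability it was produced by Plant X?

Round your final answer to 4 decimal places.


Let A = from Plant X, D = defective

Given:
- P(A) = 0.2429, P(B) = 0.7571
- P(D|A) = 0.0114, P(D|B) = 0.0750

Step 1: Find P(D)
P(D) = P(D|A)P(A) + P(D|B)P(B)
     = 0.0114 × 0.2429 + 0.0750 × 0.7571
     = 0.00276906 + 0.05678250
     = 0.05955156

Step 2: Apply Bayes' theorem
P(A|D) = P(D|A)P(A) / P(D)
       = 0.00276906 / 0.05955156
       = 0.0465


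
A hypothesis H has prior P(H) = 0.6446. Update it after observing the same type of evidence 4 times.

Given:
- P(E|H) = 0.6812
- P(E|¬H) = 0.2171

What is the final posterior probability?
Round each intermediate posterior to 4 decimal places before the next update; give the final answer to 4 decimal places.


Sequential Bayesian updating:

Initial prior: P(H) = 0.6446

Update 1:
  P(E) = 0.6812 × 0.6446 + 0.2171 × 0.3554 = 0.43910152 + 0.07715734 = 0.51625886
  P(H|E) = 0.43910152 / 0.51625886 = 0.8505

Update 2:
  P(E) = 0.6812 × 0.8505 + 0.2171 × 0.1495 = 0.57936060 + 0.03245645 = 0.61181705
  P(H|E) = 0.57936060 / 0.61181705 = 0.9470

Update 3:
  P(E) = 0.6812 × 0.9470 + 0.2171 × 0.0530 = 0.64509640 + 0.01150630 = 0.65660270
  P(H|E) = 0.64509640 / 0.65660270 = 0.9825

Update 4:
  P(E) = 0.6812 × 0.9825 + 0.2171 × 0.0175 = 0.66927900 + 0.00379925 = 0.67307825
  P(H|E) = 0.66927900 / 0.67307825 = 0.9944

Final posterior: 0.9944


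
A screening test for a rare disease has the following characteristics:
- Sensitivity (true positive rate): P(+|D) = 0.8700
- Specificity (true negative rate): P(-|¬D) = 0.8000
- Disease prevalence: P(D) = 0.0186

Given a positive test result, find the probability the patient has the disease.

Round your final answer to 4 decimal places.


Let D = has disease, + = positive test

Given:
- P(D) = 0.0186 (prevalence)
- P(+|D) = 0.8700 (sensitivity)
- P(-|¬D) = 0.8000 (specificity)
- P(+|¬D) = 0.2000 (false positive rate = 1 - specificity)

Step 1: Find P(+)
P(+) = P(+|D)P(D) + P(+|¬D)P(¬D)
     = 0.8700 × 0.0186 + 0.2000 × 0.9814
     = 0.01618200 + 0.19628000
     = 0.21246200

Step 2: Apply Bayes' theorem for P(D|+)
P(D|+) = P(+|D)P(D) / P(+)
       = 0.01618200 / 0.21246200
       = 0.0762


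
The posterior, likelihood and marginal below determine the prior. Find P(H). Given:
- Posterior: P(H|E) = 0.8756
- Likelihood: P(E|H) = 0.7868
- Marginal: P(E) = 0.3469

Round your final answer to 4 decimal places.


From Bayes' theorem: P(H|E) = P(E|H) × P(H) / P(E)

Rearranging for P(H):
P(H) = P(H|E) × P(E) / P(E|H)
     = 0.8756 × 0.3469 / 0.7868
     = 0.30374564 / 0.7868
     = 0.3861


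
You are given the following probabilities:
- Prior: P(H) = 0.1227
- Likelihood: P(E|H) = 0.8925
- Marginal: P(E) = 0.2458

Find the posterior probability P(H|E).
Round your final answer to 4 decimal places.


Using Bayes' theorem:

P(H|E) = P(E|H) × P(H) / P(E)
       = 0.8925 × 0.1227 / 0.2458
       = 0.10950975 / 0.2458
       = 0.4455

The evidence strengthens our belief in H.
Prior: 0.1227 → Posterior: 0.4455


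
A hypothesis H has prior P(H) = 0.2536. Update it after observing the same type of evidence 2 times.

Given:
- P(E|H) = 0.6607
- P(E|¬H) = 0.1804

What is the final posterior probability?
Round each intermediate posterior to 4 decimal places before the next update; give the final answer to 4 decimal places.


Sequential Bayesian updating:

Initial prior: P(H) = 0.2536

Update 1:
  P(E) = 0.6607 × 0.2536 + 0.1804 × 0.7464 = 0.16755352 + 0.13465056 = 0.30220408
  P(H|E) = 0.16755352 / 0.30220408 = 0.5544

Update 2:
  P(E) = 0.6607 × 0.5544 + 0.1804 × 0.4456 = 0.36629208 + 0.08038624 = 0.44667832
  P(H|E) = 0.36629208 / 0.44667832 = 0.8200

Final posterior: 0.8200


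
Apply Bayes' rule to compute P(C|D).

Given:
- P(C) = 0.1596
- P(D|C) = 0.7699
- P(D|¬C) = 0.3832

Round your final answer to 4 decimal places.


Bayes' theorem: P(C|D) = P(D|C) × P(C) / P(D)

Step 1: Calculate P(D) using law of total probability
P(D) = P(D|C)P(C) + P(D|¬C)P(¬C)
     = 0.7699 × 0.1596 + 0.3832 × 0.8404
     = 0.12287604 + 0.32204128
     = 0.44491732

Step 2: Apply Bayes' theorem
P(C|D) = P(D|C) × P(C) / P(D)
       = 0.12287604 / 0.44491732
       = 0.2762


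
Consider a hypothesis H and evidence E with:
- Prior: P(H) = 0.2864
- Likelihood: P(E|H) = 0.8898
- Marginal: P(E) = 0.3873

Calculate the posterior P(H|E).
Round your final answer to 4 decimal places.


Using Bayes' theorem:

P(H|E) = P(E|H) × P(H) / P(E)
       = 0.8898 × 0.2864 / 0.3873
       = 0.25483872 / 0.3873
       = 0.6580

The evidence strengthens our belief in H.
Prior: 0.2864 → Posterior: 0.6580


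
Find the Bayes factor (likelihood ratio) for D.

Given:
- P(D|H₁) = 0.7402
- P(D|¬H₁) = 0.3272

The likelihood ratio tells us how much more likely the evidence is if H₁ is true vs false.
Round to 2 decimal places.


Likelihood Ratio (LR) = P(D|H₁) / P(D|¬H₁)

LR = 0.7402 / 0.3272
   = 2.26

The evidence is 2.26 times more likely if H₁ is true than if H₁ is false.
Because LR exceeds 1, D is evidence for H₁.


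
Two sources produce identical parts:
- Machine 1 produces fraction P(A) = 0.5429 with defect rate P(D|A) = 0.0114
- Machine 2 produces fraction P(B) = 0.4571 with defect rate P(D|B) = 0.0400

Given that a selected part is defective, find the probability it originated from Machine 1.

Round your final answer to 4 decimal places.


Let A = from Machine 1, D = defective

Given:
- P(A) = 0.5429, P(B) = 0.4571
- P(D|A) = 0.0114, P(D|B) = 0.0400

Step 1: Find P(D)
P(D) = P(D|A)P(A) + P(D|B)P(B)
     = 0.0114 × 0.5429 + 0.0400 × 0.4571
     = 0.00618906 + 0.01828400
     = 0.02447306

Step 2: Apply Bayes' theorem
P(A|D) = P(D|A)P(A) / P(D)
       = 0.00618906 / 0.02447306
       = 0.2529


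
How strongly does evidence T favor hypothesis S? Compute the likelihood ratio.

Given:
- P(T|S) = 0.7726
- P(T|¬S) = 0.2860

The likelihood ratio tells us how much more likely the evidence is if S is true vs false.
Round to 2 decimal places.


Likelihood Ratio (LR) = P(T|S) / P(T|¬S)

LR = 0.7726 / 0.2860
   = 2.70

The evidence is 2.70 times more likely if S is true than if S is false.
Because LR exceeds 1, T is evidence for S.


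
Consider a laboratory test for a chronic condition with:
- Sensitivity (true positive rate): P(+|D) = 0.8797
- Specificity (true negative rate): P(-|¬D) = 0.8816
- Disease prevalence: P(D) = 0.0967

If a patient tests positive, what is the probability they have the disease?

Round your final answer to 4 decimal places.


Let D = has disease, + = positive test

Given:
- P(D) = 0.0967 (prevalence)
- P(+|D) = 0.8797 (sensitivity)
- P(-|¬D) = 0.8816 (specificity)
- P(+|¬D) = 0.1184 (false positive rate = 1 - specificity)

Step 1: Find P(+)
P(+) = P(+|D)P(D) + P(+|¬D)P(¬D)
     = 0.8797 × 0.0967 + 0.1184 × 0.9033
     = 0.08506699 + 0.10695072
     = 0.19201771

Step 2: Apply Bayes' theorem for P(D|+)
P(D|+) = P(+|D)P(D) / P(+)
       = 0.08506699 / 0.19201771
       = 0.4430


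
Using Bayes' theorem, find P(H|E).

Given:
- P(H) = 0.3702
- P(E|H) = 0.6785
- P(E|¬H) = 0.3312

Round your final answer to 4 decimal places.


Bayes' theorem: P(H|E) = P(E|H) × P(H) / P(E)

Step 1: Calculate P(E) using law of total probability
P(E) = P(E|H)P(H) + P(E|¬H)P(¬H)
     = 0.6785 × 0.3702 + 0.3312 × 0.6298
     = 0.25118070 + 0.20858976
     = 0.45977046

Step 2: Apply Bayes' theorem
P(H|E) = P(E|H) × P(H) / P(E)
       = 0.25118070 / 0.45977046
       = 0.5463


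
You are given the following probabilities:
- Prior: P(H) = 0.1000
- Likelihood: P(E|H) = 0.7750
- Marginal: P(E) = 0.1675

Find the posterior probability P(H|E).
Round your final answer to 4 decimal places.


Using Bayes' theorem:

P(H|E) = P(E|H) × P(H) / P(E)
       = 0.7750 × 0.1000 / 0.1675
       = 0.07750000 / 0.1675
       = 0.4627

The evidence strengthens our belief in H.
Prior: 0.1000 → Posterior: 0.4627


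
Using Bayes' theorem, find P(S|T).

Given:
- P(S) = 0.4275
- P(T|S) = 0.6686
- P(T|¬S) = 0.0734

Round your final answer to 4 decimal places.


Bayes' theorem: P(S|T) = P(T|S) × P(S) / P(T)

Step 1: Calculate P(T) using law of total probability
P(T) = P(T|S)P(S) + P(T|¬S)P(¬S)
     = 0.6686 × 0.4275 + 0.0734 × 0.5725
     = 0.28582650 + 0.04202150
     = 0.32784800

Step 2: Apply Bayes' theorem
P(S|T) = P(T|S) × P(S) / P(T)
       = 0.28582650 / 0.32784800
       = 0.8718


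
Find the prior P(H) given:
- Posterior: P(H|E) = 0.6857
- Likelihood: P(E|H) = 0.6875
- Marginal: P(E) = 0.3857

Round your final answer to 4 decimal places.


From Bayes' theorem: P(H|E) = P(E|H) × P(H) / P(E)

Rearranging for P(H):
P(H) = P(H|E) × P(E) / P(E|H)
     = 0.6857 × 0.3857 / 0.6875
     = 0.26447449 / 0.6875
     = 0.3847


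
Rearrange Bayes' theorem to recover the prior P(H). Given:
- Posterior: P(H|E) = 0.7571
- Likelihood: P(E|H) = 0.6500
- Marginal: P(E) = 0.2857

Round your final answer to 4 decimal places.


From Bayes' theorem: P(H|E) = P(E|H) × P(H) / P(E)

Rearranging for P(H):
P(H) = P(H|E) × P(E) / P(E|H)
     = 0.7571 × 0.2857 / 0.6500
     = 0.21630347 / 0.6500
     = 0.3328


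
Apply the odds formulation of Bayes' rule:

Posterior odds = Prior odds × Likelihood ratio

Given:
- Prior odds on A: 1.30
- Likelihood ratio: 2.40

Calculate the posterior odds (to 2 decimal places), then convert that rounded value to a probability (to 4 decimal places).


Step 1: Calculate posterior odds
Posterior odds = Prior odds × LR
               = 1.30 × 2.40
               = 3.12

Step 2: Convert to probability
P(A|E) = Posterior odds / (1 + Posterior odds)
       = 3.12 / (1 + 3.12)
       = 3.12 / 4.12
       = 0.7573

The evidence increased P(A) from 0.5652 to 0.7573.


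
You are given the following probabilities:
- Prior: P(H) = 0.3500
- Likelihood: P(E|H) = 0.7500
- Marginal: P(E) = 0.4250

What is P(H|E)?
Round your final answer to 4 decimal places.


Using Bayes' theorem:

P(H|E) = P(E|H) × P(H) / P(E)
       = 0.7500 × 0.3500 / 0.4250
       = 0.26250000 / 0.4250
       = 0.6176

The evidence strengthens our belief in H.
Prior: 0.3500 → Posterior: 0.6176


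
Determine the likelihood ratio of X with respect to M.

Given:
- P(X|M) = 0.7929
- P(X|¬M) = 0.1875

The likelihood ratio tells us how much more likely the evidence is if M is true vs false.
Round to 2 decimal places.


Likelihood Ratio (LR) = P(X|M) / P(X|¬M)

LR = 0.7929 / 0.1875
   = 4.23

The evidence is 4.23 times more likely if M is true than if M is false.
LR > 1, so observing X raises the odds in favor of M.


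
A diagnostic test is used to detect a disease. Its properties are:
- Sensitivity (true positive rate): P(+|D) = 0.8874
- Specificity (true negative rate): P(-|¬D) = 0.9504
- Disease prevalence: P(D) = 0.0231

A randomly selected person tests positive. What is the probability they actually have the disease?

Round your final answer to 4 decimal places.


Let D = has disease, + = positive test

Given:
- P(D) = 0.0231 (prevalence)
- P(+|D) = 0.8874 (sensitivity)
- P(-|¬D) = 0.9504 (specificity)
- P(+|¬D) = 0.0496 (false positive rate = 1 - specificity)

Step 1: Find P(+)
P(+) = P(+|D)P(D) + P(+|¬D)P(¬D)
     = 0.8874 × 0.0231 + 0.0496 × 0.9769
     = 0.02049894 + 0.04845424
     = 0.06895318

Step 2: Apply Bayes' theorem for P(D|+)
P(D|+) = P(+|D)P(D) / P(+)
       = 0.02049894 / 0.06895318
       = 0.2973


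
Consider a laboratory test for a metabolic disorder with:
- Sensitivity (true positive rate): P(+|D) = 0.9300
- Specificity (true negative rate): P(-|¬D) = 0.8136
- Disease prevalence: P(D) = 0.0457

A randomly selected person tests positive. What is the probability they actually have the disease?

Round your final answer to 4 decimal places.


Let D = has disease, + = positive test

Given:
- P(D) = 0.0457 (prevalence)
- P(+|D) = 0.9300 (sensitivity)
- P(-|¬D) = 0.8136 (specificity)
- P(+|¬D) = 0.1864 (false positive rate = 1 - specificity)

Step 1: Find P(+)
P(+) = P(+|D)P(D) + P(+|¬D)P(¬D)
     = 0.9300 × 0.0457 + 0.1864 × 0.9543
     = 0.04250100 + 0.17788152
     = 0.22038252

Step 2: Apply Bayes' theorem for P(D|+)
P(D|+) = P(+|D)P(D) / P(+)
       = 0.04250100 / 0.22038252
       = 0.1929


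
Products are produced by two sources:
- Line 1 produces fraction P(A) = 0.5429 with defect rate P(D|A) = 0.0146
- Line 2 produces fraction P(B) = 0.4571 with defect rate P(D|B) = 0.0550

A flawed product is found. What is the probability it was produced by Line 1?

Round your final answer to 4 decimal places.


Let A = from Line 1, D = flawed

Given:
- P(A) = 0.5429, P(B) = 0.4571
- P(D|A) = 0.0146, P(D|B) = 0.0550

Step 1: Find P(D)
P(D) = P(D|A)P(A) + P(D|B)P(B)
     = 0.0146 × 0.5429 + 0.0550 × 0.4571
     = 0.00792634 + 0.02514050
     = 0.03306684

Step 2: Apply Bayes' theorem
P(A|D) = P(D|A)P(A) / P(D)
       = 0.00792634 / 0.03306684
       = 0.2397


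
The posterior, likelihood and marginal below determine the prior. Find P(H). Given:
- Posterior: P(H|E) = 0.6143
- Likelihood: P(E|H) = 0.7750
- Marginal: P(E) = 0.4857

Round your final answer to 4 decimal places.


From Bayes' theorem: P(H|E) = P(E|H) × P(H) / P(E)

Rearranging for P(H):
P(H) = P(H|E) × P(E) / P(E|H)
     = 0.6143 × 0.4857 / 0.7750
     = 0.29836551 / 0.7750
     = 0.3850


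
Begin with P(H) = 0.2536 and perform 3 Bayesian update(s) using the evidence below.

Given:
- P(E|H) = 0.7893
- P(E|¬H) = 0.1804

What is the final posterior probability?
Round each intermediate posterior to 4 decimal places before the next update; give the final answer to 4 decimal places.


Sequential Bayesian updating:

Initial prior: P(H) = 0.2536

Update 1:
  P(E) = 0.7893 × 0.2536 + 0.1804 × 0.7464 = 0.20016648 + 0.13465056 = 0.33481704
  P(H|E) = 0.20016648 / 0.33481704 = 0.5978

Update 2:
  P(E) = 0.7893 × 0.5978 + 0.1804 × 0.4022 = 0.47184354 + 0.07255688 = 0.54440042
  P(H|E) = 0.47184354 / 0.54440042 = 0.8667

Update 3:
  P(E) = 0.7893 × 0.8667 + 0.1804 × 0.1333 = 0.68408631 + 0.02404732 = 0.70813363
  P(H|E) = 0.68408631 / 0.70813363 = 0.9660

Final posterior: 0.9660


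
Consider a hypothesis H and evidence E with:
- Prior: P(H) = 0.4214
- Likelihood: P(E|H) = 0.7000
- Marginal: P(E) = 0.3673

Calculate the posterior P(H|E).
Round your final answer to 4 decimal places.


Using Bayes' theorem:

P(H|E) = P(E|H) × P(H) / P(E)
       = 0.7000 × 0.4214 / 0.3673
       = 0.29498000 / 0.3673
       = 0.8031

The evidence strengthens our belief in H.
Prior: 0.4214 → Posterior: 0.8031


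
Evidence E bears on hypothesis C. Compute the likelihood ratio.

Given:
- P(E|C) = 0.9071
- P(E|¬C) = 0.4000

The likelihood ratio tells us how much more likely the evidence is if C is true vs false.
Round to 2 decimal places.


Likelihood Ratio (LR) = P(E|C) / P(E|¬C)

LR = 0.9071 / 0.4000
   = 2.27

The evidence is 2.27 times more likely if C is true than if C is false.
Since LR > 1, the evidence supports C over ¬C.


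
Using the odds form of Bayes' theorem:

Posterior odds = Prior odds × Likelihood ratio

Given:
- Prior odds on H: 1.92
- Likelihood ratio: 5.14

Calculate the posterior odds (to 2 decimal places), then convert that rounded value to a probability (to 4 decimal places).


Step 1: Calculate posterior odds
Posterior odds = Prior odds × LR
               = 1.92 × 5.14
               = 9.87

Step 2: Convert to probability
P(H|E) = Posterior odds / (1 + Posterior odds)
       = 9.87 / (1 + 9.87)
       = 9.87 / 10.87
       = 0.9080

The evidence increased P(H) from 0.6575 to 0.9080.


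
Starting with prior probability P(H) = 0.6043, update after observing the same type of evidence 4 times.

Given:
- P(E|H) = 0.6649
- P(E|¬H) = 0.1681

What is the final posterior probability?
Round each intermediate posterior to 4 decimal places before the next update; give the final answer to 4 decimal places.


Sequential Bayesian updating:

Initial prior: P(H) = 0.6043

Update 1:
  P(E) = 0.6649 × 0.6043 + 0.1681 × 0.3957 = 0.40179907 + 0.06651717 = 0.46831624
  P(H|E) = 0.40179907 / 0.46831624 = 0.8580

Update 2:
  P(E) = 0.6649 × 0.8580 + 0.1681 × 0.1420 = 0.57048420 + 0.02387020 = 0.59435440
  P(H|E) = 0.57048420 / 0.59435440 = 0.9598

Update 3:
  P(E) = 0.6649 × 0.9598 + 0.1681 × 0.0402 = 0.63817102 + 0.00675762 = 0.64492864
  P(H|E) = 0.63817102 / 0.64492864 = 0.9895

Update 4:
  P(E) = 0.6649 × 0.9895 + 0.1681 × 0.0105 = 0.65791855 + 0.00176505 = 0.65968360
  P(H|E) = 0.65791855 / 0.65968360 = 0.9973

Final posterior: 0.9973


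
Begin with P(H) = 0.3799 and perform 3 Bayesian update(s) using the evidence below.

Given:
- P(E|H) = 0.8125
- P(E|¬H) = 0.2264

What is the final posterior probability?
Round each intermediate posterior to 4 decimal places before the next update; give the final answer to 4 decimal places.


Sequential Bayesian updating:

Initial prior: P(H) = 0.3799

Update 1:
  P(E) = 0.8125 × 0.3799 + 0.2264 × 0.6201 = 0.30866875 + 0.14039064 = 0.44905939
  P(H|E) = 0.30866875 / 0.44905939 = 0.6874

Update 2:
  P(E) = 0.8125 × 0.6874 + 0.2264 × 0.3126 = 0.55851250 + 0.07077264 = 0.62928514
  P(H|E) = 0.55851250 / 0.62928514 = 0.8875

Update 3:
  P(E) = 0.8125 × 0.8875 + 0.2264 × 0.1125 = 0.72109375 + 0.02547000 = 0.74656375
  P(H|E) = 0.72109375 / 0.74656375 = 0.9659

Final posterior: 0.9659


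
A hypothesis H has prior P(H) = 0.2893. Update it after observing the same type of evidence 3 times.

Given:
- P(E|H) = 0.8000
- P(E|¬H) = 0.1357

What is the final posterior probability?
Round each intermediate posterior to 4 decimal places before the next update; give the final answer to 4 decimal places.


Sequential Bayesian updating:

Initial prior: P(H) = 0.2893

Update 1:
  P(E) = 0.8000 × 0.2893 + 0.1357 × 0.7107 = 0.23144000 + 0.09644199 = 0.32788199
  P(H|E) = 0.23144000 / 0.32788199 = 0.7059

Update 2:
  P(E) = 0.8000 × 0.7059 + 0.1357 × 0.2941 = 0.56472000 + 0.03990937 = 0.60462937
  P(H|E) = 0.56472000 / 0.60462937 = 0.9340

Update 3:
  P(E) = 0.8000 × 0.9340 + 0.1357 × 0.0660 = 0.74720000 + 0.00895620 = 0.75615620
  P(H|E) = 0.74720000 / 0.75615620 = 0.9882

Final posterior: 0.9882


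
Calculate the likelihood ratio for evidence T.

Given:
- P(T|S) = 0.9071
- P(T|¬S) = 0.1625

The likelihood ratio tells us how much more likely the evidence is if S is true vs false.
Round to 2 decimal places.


Likelihood Ratio (LR) = P(T|S) / P(T|¬S)

LR = 0.9071 / 0.1625
   = 5.58

The evidence is 5.58 times more likely if S is true than if S is false.
Since LR > 1, the evidence supports S over ¬S.


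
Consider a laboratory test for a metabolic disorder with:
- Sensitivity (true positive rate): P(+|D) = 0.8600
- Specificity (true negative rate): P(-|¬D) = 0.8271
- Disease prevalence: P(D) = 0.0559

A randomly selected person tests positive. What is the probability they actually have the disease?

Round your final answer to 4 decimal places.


Let D = has disease, + = positive test

Given:
- P(D) = 0.0559 (prevalence)
- P(+|D) = 0.8600 (sensitivity)
- P(-|¬D) = 0.8271 (specificity)
- P(+|¬D) = 0.1729 (false positive rate = 1 - specificity)

Step 1: Find P(+)
P(+) = P(+|D)P(D) + P(+|¬D)P(¬D)
     = 0.8600 × 0.0559 + 0.1729 × 0.9441
     = 0.04807400 + 0.16323489
     = 0.21130889

Step 2: Apply Bayes' theorem for P(D|+)
P(D|+) = P(+|D)P(D) / P(+)
       = 0.04807400 / 0.21130889
       = 0.2275


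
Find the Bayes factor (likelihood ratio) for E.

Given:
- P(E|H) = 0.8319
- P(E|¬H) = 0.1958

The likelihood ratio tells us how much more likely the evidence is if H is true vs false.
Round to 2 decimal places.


Likelihood Ratio (LR) = P(E|H) / P(E|¬H)

LR = 0.8319 / 0.1958
   = 4.25

The evidence is 4.25 times more likely if H is true than if H is false.
Since LR > 1, the evidence supports H over ¬H.


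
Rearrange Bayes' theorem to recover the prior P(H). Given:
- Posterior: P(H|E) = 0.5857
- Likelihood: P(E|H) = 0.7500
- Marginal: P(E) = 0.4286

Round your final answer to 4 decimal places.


From Bayes' theorem: P(H|E) = P(E|H) × P(H) / P(E)

Rearranging for P(H):
P(H) = P(H|E) × P(E) / P(E|H)
     = 0.5857 × 0.4286 / 0.7500
     = 0.25103102 / 0.7500
     = 0.3347


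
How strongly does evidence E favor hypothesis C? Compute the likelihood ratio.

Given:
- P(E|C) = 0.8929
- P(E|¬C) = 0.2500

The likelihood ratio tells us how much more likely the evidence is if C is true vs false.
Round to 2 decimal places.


Likelihood Ratio (LR) = P(E|C) / P(E|¬C)

LR = 0.8929 / 0.2500
   = 3.57

The evidence is 3.57 times more likely if C is true than if C is false.
Because LR exceeds 1, E is evidence for C.
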